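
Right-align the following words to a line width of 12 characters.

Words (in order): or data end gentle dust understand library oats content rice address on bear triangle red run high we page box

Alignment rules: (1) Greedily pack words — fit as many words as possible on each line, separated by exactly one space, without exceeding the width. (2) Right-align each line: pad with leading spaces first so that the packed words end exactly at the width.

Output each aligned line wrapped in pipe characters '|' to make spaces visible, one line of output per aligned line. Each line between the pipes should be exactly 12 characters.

Line 1: ['or', 'data', 'end'] (min_width=11, slack=1)
Line 2: ['gentle', 'dust'] (min_width=11, slack=1)
Line 3: ['understand'] (min_width=10, slack=2)
Line 4: ['library', 'oats'] (min_width=12, slack=0)
Line 5: ['content', 'rice'] (min_width=12, slack=0)
Line 6: ['address', 'on'] (min_width=10, slack=2)
Line 7: ['bear'] (min_width=4, slack=8)
Line 8: ['triangle', 'red'] (min_width=12, slack=0)
Line 9: ['run', 'high', 'we'] (min_width=11, slack=1)
Line 10: ['page', 'box'] (min_width=8, slack=4)

Answer: | or data end|
| gentle dust|
|  understand|
|library oats|
|content rice|
|  address on|
|        bear|
|triangle red|
| run high we|
|    page box|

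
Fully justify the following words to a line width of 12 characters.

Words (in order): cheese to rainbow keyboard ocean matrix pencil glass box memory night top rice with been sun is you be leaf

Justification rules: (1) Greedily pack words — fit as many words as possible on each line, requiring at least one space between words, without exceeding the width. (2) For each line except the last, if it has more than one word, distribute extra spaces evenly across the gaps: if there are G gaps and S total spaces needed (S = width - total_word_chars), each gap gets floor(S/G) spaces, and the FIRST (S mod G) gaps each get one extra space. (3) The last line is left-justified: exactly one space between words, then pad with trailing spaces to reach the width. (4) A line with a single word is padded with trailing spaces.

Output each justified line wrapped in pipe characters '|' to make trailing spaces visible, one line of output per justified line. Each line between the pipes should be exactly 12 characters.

Answer: |cheese    to|
|rainbow     |
|keyboard    |
|ocean matrix|
|pencil glass|
|box   memory|
|night    top|
|rice    with|
|been  sun is|
|you be leaf |

Derivation:
Line 1: ['cheese', 'to'] (min_width=9, slack=3)
Line 2: ['rainbow'] (min_width=7, slack=5)
Line 3: ['keyboard'] (min_width=8, slack=4)
Line 4: ['ocean', 'matrix'] (min_width=12, slack=0)
Line 5: ['pencil', 'glass'] (min_width=12, slack=0)
Line 6: ['box', 'memory'] (min_width=10, slack=2)
Line 7: ['night', 'top'] (min_width=9, slack=3)
Line 8: ['rice', 'with'] (min_width=9, slack=3)
Line 9: ['been', 'sun', 'is'] (min_width=11, slack=1)
Line 10: ['you', 'be', 'leaf'] (min_width=11, slack=1)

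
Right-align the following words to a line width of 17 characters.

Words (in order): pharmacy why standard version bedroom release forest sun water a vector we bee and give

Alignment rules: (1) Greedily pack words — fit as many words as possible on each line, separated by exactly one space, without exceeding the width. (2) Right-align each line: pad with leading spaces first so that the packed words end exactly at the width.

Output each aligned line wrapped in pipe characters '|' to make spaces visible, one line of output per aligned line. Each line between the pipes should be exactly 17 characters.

Answer: |     pharmacy why|
| standard version|
|  bedroom release|
| forest sun water|
|  a vector we bee|
|         and give|

Derivation:
Line 1: ['pharmacy', 'why'] (min_width=12, slack=5)
Line 2: ['standard', 'version'] (min_width=16, slack=1)
Line 3: ['bedroom', 'release'] (min_width=15, slack=2)
Line 4: ['forest', 'sun', 'water'] (min_width=16, slack=1)
Line 5: ['a', 'vector', 'we', 'bee'] (min_width=15, slack=2)
Line 6: ['and', 'give'] (min_width=8, slack=9)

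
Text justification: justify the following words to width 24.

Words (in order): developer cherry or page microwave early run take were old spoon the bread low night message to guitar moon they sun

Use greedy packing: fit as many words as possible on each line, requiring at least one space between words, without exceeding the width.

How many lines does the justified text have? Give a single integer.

Answer: 5

Derivation:
Line 1: ['developer', 'cherry', 'or', 'page'] (min_width=24, slack=0)
Line 2: ['microwave', 'early', 'run', 'take'] (min_width=24, slack=0)
Line 3: ['were', 'old', 'spoon', 'the', 'bread'] (min_width=24, slack=0)
Line 4: ['low', 'night', 'message', 'to'] (min_width=20, slack=4)
Line 5: ['guitar', 'moon', 'they', 'sun'] (min_width=20, slack=4)
Total lines: 5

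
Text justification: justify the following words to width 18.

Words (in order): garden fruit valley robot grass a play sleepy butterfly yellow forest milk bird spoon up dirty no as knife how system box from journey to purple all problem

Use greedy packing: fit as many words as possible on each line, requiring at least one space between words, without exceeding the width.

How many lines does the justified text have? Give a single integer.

Line 1: ['garden', 'fruit'] (min_width=12, slack=6)
Line 2: ['valley', 'robot', 'grass'] (min_width=18, slack=0)
Line 3: ['a', 'play', 'sleepy'] (min_width=13, slack=5)
Line 4: ['butterfly', 'yellow'] (min_width=16, slack=2)
Line 5: ['forest', 'milk', 'bird'] (min_width=16, slack=2)
Line 6: ['spoon', 'up', 'dirty', 'no'] (min_width=17, slack=1)
Line 7: ['as', 'knife', 'how'] (min_width=12, slack=6)
Line 8: ['system', 'box', 'from'] (min_width=15, slack=3)
Line 9: ['journey', 'to', 'purple'] (min_width=17, slack=1)
Line 10: ['all', 'problem'] (min_width=11, slack=7)
Total lines: 10

Answer: 10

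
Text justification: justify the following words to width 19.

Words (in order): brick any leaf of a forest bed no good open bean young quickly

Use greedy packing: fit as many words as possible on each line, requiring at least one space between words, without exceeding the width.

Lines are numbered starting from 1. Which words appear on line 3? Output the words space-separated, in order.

Answer: open bean young

Derivation:
Line 1: ['brick', 'any', 'leaf', 'of', 'a'] (min_width=19, slack=0)
Line 2: ['forest', 'bed', 'no', 'good'] (min_width=18, slack=1)
Line 3: ['open', 'bean', 'young'] (min_width=15, slack=4)
Line 4: ['quickly'] (min_width=7, slack=12)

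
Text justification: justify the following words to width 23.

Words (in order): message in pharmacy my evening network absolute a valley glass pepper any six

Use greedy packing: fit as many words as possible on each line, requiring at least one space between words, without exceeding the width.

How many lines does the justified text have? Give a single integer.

Answer: 4

Derivation:
Line 1: ['message', 'in', 'pharmacy', 'my'] (min_width=22, slack=1)
Line 2: ['evening', 'network'] (min_width=15, slack=8)
Line 3: ['absolute', 'a', 'valley', 'glass'] (min_width=23, slack=0)
Line 4: ['pepper', 'any', 'six'] (min_width=14, slack=9)
Total lines: 4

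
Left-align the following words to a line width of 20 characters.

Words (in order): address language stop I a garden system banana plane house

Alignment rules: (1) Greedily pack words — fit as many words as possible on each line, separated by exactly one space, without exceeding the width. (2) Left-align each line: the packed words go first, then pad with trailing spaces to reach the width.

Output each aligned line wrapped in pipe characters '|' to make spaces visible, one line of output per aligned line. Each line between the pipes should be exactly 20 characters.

Line 1: ['address', 'language'] (min_width=16, slack=4)
Line 2: ['stop', 'I', 'a', 'garden'] (min_width=15, slack=5)
Line 3: ['system', 'banana', 'plane'] (min_width=19, slack=1)
Line 4: ['house'] (min_width=5, slack=15)

Answer: |address language    |
|stop I a garden     |
|system banana plane |
|house               |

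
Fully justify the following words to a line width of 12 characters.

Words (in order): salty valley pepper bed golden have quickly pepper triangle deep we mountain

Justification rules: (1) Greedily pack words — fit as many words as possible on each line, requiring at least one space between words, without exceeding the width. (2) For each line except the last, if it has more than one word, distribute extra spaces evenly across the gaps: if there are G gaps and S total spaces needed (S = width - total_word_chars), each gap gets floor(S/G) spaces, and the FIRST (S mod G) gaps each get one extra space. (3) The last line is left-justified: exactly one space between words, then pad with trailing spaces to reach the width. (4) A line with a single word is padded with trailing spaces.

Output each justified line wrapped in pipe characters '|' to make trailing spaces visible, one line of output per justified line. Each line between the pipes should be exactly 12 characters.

Line 1: ['salty', 'valley'] (min_width=12, slack=0)
Line 2: ['pepper', 'bed'] (min_width=10, slack=2)
Line 3: ['golden', 'have'] (min_width=11, slack=1)
Line 4: ['quickly'] (min_width=7, slack=5)
Line 5: ['pepper'] (min_width=6, slack=6)
Line 6: ['triangle'] (min_width=8, slack=4)
Line 7: ['deep', 'we'] (min_width=7, slack=5)
Line 8: ['mountain'] (min_width=8, slack=4)

Answer: |salty valley|
|pepper   bed|
|golden  have|
|quickly     |
|pepper      |
|triangle    |
|deep      we|
|mountain    |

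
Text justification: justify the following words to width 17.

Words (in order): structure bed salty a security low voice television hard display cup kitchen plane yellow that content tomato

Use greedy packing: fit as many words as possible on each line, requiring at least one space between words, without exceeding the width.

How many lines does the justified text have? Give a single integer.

Line 1: ['structure', 'bed'] (min_width=13, slack=4)
Line 2: ['salty', 'a', 'security'] (min_width=16, slack=1)
Line 3: ['low', 'voice'] (min_width=9, slack=8)
Line 4: ['television', 'hard'] (min_width=15, slack=2)
Line 5: ['display', 'cup'] (min_width=11, slack=6)
Line 6: ['kitchen', 'plane'] (min_width=13, slack=4)
Line 7: ['yellow', 'that'] (min_width=11, slack=6)
Line 8: ['content', 'tomato'] (min_width=14, slack=3)
Total lines: 8

Answer: 8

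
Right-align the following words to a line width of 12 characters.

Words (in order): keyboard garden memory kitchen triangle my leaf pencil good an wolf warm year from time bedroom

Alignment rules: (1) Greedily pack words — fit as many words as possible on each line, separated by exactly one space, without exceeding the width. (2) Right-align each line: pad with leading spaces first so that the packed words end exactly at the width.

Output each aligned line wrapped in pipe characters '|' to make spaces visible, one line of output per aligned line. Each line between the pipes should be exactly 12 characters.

Answer: |    keyboard|
|      garden|
|      memory|
|     kitchen|
| triangle my|
| leaf pencil|
|good an wolf|
|   warm year|
|   from time|
|     bedroom|

Derivation:
Line 1: ['keyboard'] (min_width=8, slack=4)
Line 2: ['garden'] (min_width=6, slack=6)
Line 3: ['memory'] (min_width=6, slack=6)
Line 4: ['kitchen'] (min_width=7, slack=5)
Line 5: ['triangle', 'my'] (min_width=11, slack=1)
Line 6: ['leaf', 'pencil'] (min_width=11, slack=1)
Line 7: ['good', 'an', 'wolf'] (min_width=12, slack=0)
Line 8: ['warm', 'year'] (min_width=9, slack=3)
Line 9: ['from', 'time'] (min_width=9, slack=3)
Line 10: ['bedroom'] (min_width=7, slack=5)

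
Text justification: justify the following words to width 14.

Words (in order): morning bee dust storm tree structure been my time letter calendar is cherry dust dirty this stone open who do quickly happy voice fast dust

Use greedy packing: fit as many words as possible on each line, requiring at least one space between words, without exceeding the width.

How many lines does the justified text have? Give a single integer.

Line 1: ['morning', 'bee'] (min_width=11, slack=3)
Line 2: ['dust', 'storm'] (min_width=10, slack=4)
Line 3: ['tree', 'structure'] (min_width=14, slack=0)
Line 4: ['been', 'my', 'time'] (min_width=12, slack=2)
Line 5: ['letter'] (min_width=6, slack=8)
Line 6: ['calendar', 'is'] (min_width=11, slack=3)
Line 7: ['cherry', 'dust'] (min_width=11, slack=3)
Line 8: ['dirty', 'this'] (min_width=10, slack=4)
Line 9: ['stone', 'open', 'who'] (min_width=14, slack=0)
Line 10: ['do', 'quickly'] (min_width=10, slack=4)
Line 11: ['happy', 'voice'] (min_width=11, slack=3)
Line 12: ['fast', 'dust'] (min_width=9, slack=5)
Total lines: 12

Answer: 12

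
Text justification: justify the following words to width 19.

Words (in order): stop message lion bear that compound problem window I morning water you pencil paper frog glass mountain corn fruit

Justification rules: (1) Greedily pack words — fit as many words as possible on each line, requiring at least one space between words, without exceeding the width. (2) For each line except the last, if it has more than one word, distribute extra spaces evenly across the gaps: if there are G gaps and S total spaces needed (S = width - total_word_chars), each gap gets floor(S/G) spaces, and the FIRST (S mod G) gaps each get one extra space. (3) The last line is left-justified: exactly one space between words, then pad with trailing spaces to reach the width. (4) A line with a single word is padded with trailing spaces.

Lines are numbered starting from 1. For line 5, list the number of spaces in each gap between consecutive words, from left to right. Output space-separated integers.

Answer: 2 2

Derivation:
Line 1: ['stop', 'message', 'lion'] (min_width=17, slack=2)
Line 2: ['bear', 'that', 'compound'] (min_width=18, slack=1)
Line 3: ['problem', 'window', 'I'] (min_width=16, slack=3)
Line 4: ['morning', 'water', 'you'] (min_width=17, slack=2)
Line 5: ['pencil', 'paper', 'frog'] (min_width=17, slack=2)
Line 6: ['glass', 'mountain', 'corn'] (min_width=19, slack=0)
Line 7: ['fruit'] (min_width=5, slack=14)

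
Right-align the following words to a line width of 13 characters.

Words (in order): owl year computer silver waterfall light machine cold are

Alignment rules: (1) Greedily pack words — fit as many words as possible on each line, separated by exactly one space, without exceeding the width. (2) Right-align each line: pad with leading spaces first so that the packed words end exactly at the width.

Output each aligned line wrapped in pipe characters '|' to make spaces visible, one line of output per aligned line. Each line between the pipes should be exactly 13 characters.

Line 1: ['owl', 'year'] (min_width=8, slack=5)
Line 2: ['computer'] (min_width=8, slack=5)
Line 3: ['silver'] (min_width=6, slack=7)
Line 4: ['waterfall'] (min_width=9, slack=4)
Line 5: ['light', 'machine'] (min_width=13, slack=0)
Line 6: ['cold', 'are'] (min_width=8, slack=5)

Answer: |     owl year|
|     computer|
|       silver|
|    waterfall|
|light machine|
|     cold are|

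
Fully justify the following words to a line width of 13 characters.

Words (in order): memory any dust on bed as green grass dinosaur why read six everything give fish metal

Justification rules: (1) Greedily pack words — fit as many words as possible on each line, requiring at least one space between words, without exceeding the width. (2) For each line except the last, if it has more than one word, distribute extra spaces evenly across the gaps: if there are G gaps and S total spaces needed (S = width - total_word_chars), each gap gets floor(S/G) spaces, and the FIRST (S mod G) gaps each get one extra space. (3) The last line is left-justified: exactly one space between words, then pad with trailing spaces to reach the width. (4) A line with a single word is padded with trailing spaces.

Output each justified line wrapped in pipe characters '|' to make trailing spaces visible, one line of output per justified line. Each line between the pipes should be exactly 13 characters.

Line 1: ['memory', 'any'] (min_width=10, slack=3)
Line 2: ['dust', 'on', 'bed'] (min_width=11, slack=2)
Line 3: ['as', 'green'] (min_width=8, slack=5)
Line 4: ['grass'] (min_width=5, slack=8)
Line 5: ['dinosaur', 'why'] (min_width=12, slack=1)
Line 6: ['read', 'six'] (min_width=8, slack=5)
Line 7: ['everything'] (min_width=10, slack=3)
Line 8: ['give', 'fish'] (min_width=9, slack=4)
Line 9: ['metal'] (min_width=5, slack=8)

Answer: |memory    any|
|dust  on  bed|
|as      green|
|grass        |
|dinosaur  why|
|read      six|
|everything   |
|give     fish|
|metal        |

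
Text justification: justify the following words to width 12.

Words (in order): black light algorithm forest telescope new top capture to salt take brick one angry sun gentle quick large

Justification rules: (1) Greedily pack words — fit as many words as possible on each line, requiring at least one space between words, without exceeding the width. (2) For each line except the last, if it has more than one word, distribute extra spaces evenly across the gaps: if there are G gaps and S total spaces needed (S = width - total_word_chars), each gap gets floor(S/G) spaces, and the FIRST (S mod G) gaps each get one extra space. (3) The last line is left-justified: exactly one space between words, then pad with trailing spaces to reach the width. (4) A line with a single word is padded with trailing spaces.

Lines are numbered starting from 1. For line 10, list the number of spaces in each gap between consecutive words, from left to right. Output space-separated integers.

Answer: 1

Derivation:
Line 1: ['black', 'light'] (min_width=11, slack=1)
Line 2: ['algorithm'] (min_width=9, slack=3)
Line 3: ['forest'] (min_width=6, slack=6)
Line 4: ['telescope'] (min_width=9, slack=3)
Line 5: ['new', 'top'] (min_width=7, slack=5)
Line 6: ['capture', 'to'] (min_width=10, slack=2)
Line 7: ['salt', 'take'] (min_width=9, slack=3)
Line 8: ['brick', 'one'] (min_width=9, slack=3)
Line 9: ['angry', 'sun'] (min_width=9, slack=3)
Line 10: ['gentle', 'quick'] (min_width=12, slack=0)
Line 11: ['large'] (min_width=5, slack=7)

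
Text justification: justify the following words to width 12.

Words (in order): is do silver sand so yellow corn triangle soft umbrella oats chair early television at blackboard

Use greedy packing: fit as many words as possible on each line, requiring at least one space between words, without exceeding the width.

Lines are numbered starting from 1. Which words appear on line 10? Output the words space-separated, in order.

Answer: at

Derivation:
Line 1: ['is', 'do', 'silver'] (min_width=12, slack=0)
Line 2: ['sand', 'so'] (min_width=7, slack=5)
Line 3: ['yellow', 'corn'] (min_width=11, slack=1)
Line 4: ['triangle'] (min_width=8, slack=4)
Line 5: ['soft'] (min_width=4, slack=8)
Line 6: ['umbrella'] (min_width=8, slack=4)
Line 7: ['oats', 'chair'] (min_width=10, slack=2)
Line 8: ['early'] (min_width=5, slack=7)
Line 9: ['television'] (min_width=10, slack=2)
Line 10: ['at'] (min_width=2, slack=10)
Line 11: ['blackboard'] (min_width=10, slack=2)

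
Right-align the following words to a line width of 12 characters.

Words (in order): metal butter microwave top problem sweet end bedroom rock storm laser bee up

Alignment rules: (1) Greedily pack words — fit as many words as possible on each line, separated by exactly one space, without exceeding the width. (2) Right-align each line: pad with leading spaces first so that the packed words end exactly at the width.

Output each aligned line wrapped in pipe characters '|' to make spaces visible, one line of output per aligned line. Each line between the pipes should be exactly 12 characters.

Line 1: ['metal', 'butter'] (min_width=12, slack=0)
Line 2: ['microwave'] (min_width=9, slack=3)
Line 3: ['top', 'problem'] (min_width=11, slack=1)
Line 4: ['sweet', 'end'] (min_width=9, slack=3)
Line 5: ['bedroom', 'rock'] (min_width=12, slack=0)
Line 6: ['storm', 'laser'] (min_width=11, slack=1)
Line 7: ['bee', 'up'] (min_width=6, slack=6)

Answer: |metal butter|
|   microwave|
| top problem|
|   sweet end|
|bedroom rock|
| storm laser|
|      bee up|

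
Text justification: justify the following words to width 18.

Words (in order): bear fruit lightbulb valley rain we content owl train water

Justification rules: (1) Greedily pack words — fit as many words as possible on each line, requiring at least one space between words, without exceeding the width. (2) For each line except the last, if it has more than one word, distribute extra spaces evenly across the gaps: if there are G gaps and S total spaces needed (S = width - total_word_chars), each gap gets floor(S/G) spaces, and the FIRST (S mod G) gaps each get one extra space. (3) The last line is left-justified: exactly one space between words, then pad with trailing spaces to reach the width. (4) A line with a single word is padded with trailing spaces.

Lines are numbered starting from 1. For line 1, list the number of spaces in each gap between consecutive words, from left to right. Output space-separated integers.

Line 1: ['bear', 'fruit'] (min_width=10, slack=8)
Line 2: ['lightbulb', 'valley'] (min_width=16, slack=2)
Line 3: ['rain', 'we', 'content'] (min_width=15, slack=3)
Line 4: ['owl', 'train', 'water'] (min_width=15, slack=3)

Answer: 9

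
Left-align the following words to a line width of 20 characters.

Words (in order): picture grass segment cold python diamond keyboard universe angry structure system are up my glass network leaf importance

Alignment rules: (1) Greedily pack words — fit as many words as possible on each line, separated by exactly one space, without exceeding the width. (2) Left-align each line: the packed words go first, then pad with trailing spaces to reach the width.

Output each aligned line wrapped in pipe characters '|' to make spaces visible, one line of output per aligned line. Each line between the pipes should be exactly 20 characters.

Line 1: ['picture', 'grass'] (min_width=13, slack=7)
Line 2: ['segment', 'cold', 'python'] (min_width=19, slack=1)
Line 3: ['diamond', 'keyboard'] (min_width=16, slack=4)
Line 4: ['universe', 'angry'] (min_width=14, slack=6)
Line 5: ['structure', 'system', 'are'] (min_width=20, slack=0)
Line 6: ['up', 'my', 'glass', 'network'] (min_width=19, slack=1)
Line 7: ['leaf', 'importance'] (min_width=15, slack=5)

Answer: |picture grass       |
|segment cold python |
|diamond keyboard    |
|universe angry      |
|structure system are|
|up my glass network |
|leaf importance     |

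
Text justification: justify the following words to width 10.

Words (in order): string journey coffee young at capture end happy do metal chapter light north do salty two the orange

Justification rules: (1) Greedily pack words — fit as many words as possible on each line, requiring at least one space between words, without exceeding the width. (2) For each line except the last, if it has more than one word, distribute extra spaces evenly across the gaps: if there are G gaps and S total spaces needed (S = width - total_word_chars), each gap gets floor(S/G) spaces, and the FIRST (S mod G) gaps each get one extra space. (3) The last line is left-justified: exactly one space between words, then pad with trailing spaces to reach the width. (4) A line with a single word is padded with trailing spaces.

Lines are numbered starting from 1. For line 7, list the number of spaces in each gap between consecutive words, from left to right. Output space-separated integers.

Answer: 3

Derivation:
Line 1: ['string'] (min_width=6, slack=4)
Line 2: ['journey'] (min_width=7, slack=3)
Line 3: ['coffee'] (min_width=6, slack=4)
Line 4: ['young', 'at'] (min_width=8, slack=2)
Line 5: ['capture'] (min_width=7, slack=3)
Line 6: ['end', 'happy'] (min_width=9, slack=1)
Line 7: ['do', 'metal'] (min_width=8, slack=2)
Line 8: ['chapter'] (min_width=7, slack=3)
Line 9: ['light'] (min_width=5, slack=5)
Line 10: ['north', 'do'] (min_width=8, slack=2)
Line 11: ['salty', 'two'] (min_width=9, slack=1)
Line 12: ['the', 'orange'] (min_width=10, slack=0)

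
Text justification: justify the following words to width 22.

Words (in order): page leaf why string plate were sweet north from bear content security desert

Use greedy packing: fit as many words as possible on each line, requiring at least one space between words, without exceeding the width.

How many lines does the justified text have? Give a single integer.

Answer: 4

Derivation:
Line 1: ['page', 'leaf', 'why', 'string'] (min_width=20, slack=2)
Line 2: ['plate', 'were', 'sweet', 'north'] (min_width=22, slack=0)
Line 3: ['from', 'bear', 'content'] (min_width=17, slack=5)
Line 4: ['security', 'desert'] (min_width=15, slack=7)
Total lines: 4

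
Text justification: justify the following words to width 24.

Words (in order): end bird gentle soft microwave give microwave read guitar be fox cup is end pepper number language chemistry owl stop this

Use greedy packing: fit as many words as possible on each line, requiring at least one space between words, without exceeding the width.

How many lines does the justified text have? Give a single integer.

Answer: 6

Derivation:
Line 1: ['end', 'bird', 'gentle', 'soft'] (min_width=20, slack=4)
Line 2: ['microwave', 'give', 'microwave'] (min_width=24, slack=0)
Line 3: ['read', 'guitar', 'be', 'fox', 'cup'] (min_width=22, slack=2)
Line 4: ['is', 'end', 'pepper', 'number'] (min_width=20, slack=4)
Line 5: ['language', 'chemistry', 'owl'] (min_width=22, slack=2)
Line 6: ['stop', 'this'] (min_width=9, slack=15)
Total lines: 6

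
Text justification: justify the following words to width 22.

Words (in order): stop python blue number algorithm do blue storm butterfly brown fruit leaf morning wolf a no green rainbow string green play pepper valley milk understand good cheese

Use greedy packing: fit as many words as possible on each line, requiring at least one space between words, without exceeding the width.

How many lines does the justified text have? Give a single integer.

Line 1: ['stop', 'python', 'blue'] (min_width=16, slack=6)
Line 2: ['number', 'algorithm', 'do'] (min_width=19, slack=3)
Line 3: ['blue', 'storm', 'butterfly'] (min_width=20, slack=2)
Line 4: ['brown', 'fruit', 'leaf'] (min_width=16, slack=6)
Line 5: ['morning', 'wolf', 'a', 'no'] (min_width=17, slack=5)
Line 6: ['green', 'rainbow', 'string'] (min_width=20, slack=2)
Line 7: ['green', 'play', 'pepper'] (min_width=17, slack=5)
Line 8: ['valley', 'milk', 'understand'] (min_width=22, slack=0)
Line 9: ['good', 'cheese'] (min_width=11, slack=11)
Total lines: 9

Answer: 9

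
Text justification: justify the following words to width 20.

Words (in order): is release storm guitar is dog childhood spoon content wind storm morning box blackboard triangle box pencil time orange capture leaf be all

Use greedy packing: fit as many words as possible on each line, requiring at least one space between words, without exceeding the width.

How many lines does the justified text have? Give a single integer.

Line 1: ['is', 'release', 'storm'] (min_width=16, slack=4)
Line 2: ['guitar', 'is', 'dog'] (min_width=13, slack=7)
Line 3: ['childhood', 'spoon'] (min_width=15, slack=5)
Line 4: ['content', 'wind', 'storm'] (min_width=18, slack=2)
Line 5: ['morning', 'box'] (min_width=11, slack=9)
Line 6: ['blackboard', 'triangle'] (min_width=19, slack=1)
Line 7: ['box', 'pencil', 'time'] (min_width=15, slack=5)
Line 8: ['orange', 'capture', 'leaf'] (min_width=19, slack=1)
Line 9: ['be', 'all'] (min_width=6, slack=14)
Total lines: 9

Answer: 9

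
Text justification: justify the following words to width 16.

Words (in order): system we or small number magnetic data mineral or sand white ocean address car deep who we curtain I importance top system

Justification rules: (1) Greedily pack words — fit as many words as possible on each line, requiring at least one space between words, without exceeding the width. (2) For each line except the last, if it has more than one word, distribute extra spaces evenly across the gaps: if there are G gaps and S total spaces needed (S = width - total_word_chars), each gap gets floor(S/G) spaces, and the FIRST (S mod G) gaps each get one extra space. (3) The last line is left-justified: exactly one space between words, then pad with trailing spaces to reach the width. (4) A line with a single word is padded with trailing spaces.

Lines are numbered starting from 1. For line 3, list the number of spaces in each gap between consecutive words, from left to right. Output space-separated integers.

Answer: 4

Derivation:
Line 1: ['system', 'we', 'or'] (min_width=12, slack=4)
Line 2: ['small', 'number'] (min_width=12, slack=4)
Line 3: ['magnetic', 'data'] (min_width=13, slack=3)
Line 4: ['mineral', 'or', 'sand'] (min_width=15, slack=1)
Line 5: ['white', 'ocean'] (min_width=11, slack=5)
Line 6: ['address', 'car', 'deep'] (min_width=16, slack=0)
Line 7: ['who', 'we', 'curtain', 'I'] (min_width=16, slack=0)
Line 8: ['importance', 'top'] (min_width=14, slack=2)
Line 9: ['system'] (min_width=6, slack=10)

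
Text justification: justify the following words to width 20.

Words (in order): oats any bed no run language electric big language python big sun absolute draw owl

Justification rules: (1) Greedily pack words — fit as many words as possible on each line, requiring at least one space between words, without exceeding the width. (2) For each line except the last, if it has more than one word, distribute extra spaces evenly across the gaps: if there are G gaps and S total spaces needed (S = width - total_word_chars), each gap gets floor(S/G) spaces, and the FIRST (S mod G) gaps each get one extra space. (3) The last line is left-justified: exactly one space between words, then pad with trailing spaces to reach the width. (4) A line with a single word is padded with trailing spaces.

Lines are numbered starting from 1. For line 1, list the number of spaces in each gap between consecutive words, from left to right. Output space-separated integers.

Answer: 2 1 1 1

Derivation:
Line 1: ['oats', 'any', 'bed', 'no', 'run'] (min_width=19, slack=1)
Line 2: ['language', 'electric'] (min_width=17, slack=3)
Line 3: ['big', 'language', 'python'] (min_width=19, slack=1)
Line 4: ['big', 'sun', 'absolute'] (min_width=16, slack=4)
Line 5: ['draw', 'owl'] (min_width=8, slack=12)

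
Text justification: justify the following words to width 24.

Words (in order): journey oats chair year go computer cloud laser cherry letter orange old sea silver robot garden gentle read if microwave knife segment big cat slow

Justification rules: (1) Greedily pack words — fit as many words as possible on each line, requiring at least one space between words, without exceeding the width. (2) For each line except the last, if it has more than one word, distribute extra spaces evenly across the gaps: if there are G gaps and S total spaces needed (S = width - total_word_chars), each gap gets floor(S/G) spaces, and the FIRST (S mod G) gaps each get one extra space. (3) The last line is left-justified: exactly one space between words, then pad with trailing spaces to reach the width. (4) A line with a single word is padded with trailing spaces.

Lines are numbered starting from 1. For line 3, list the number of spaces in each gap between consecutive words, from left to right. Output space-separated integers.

Line 1: ['journey', 'oats', 'chair', 'year'] (min_width=23, slack=1)
Line 2: ['go', 'computer', 'cloud', 'laser'] (min_width=23, slack=1)
Line 3: ['cherry', 'letter', 'orange', 'old'] (min_width=24, slack=0)
Line 4: ['sea', 'silver', 'robot', 'garden'] (min_width=23, slack=1)
Line 5: ['gentle', 'read', 'if', 'microwave'] (min_width=24, slack=0)
Line 6: ['knife', 'segment', 'big', 'cat'] (min_width=21, slack=3)
Line 7: ['slow'] (min_width=4, slack=20)

Answer: 1 1 1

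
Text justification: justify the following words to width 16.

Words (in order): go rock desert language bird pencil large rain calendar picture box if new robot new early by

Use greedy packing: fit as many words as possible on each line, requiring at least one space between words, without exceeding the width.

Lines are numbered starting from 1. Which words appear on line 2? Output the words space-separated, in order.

Line 1: ['go', 'rock', 'desert'] (min_width=14, slack=2)
Line 2: ['language', 'bird'] (min_width=13, slack=3)
Line 3: ['pencil', 'large'] (min_width=12, slack=4)
Line 4: ['rain', 'calendar'] (min_width=13, slack=3)
Line 5: ['picture', 'box', 'if'] (min_width=14, slack=2)
Line 6: ['new', 'robot', 'new'] (min_width=13, slack=3)
Line 7: ['early', 'by'] (min_width=8, slack=8)

Answer: language bird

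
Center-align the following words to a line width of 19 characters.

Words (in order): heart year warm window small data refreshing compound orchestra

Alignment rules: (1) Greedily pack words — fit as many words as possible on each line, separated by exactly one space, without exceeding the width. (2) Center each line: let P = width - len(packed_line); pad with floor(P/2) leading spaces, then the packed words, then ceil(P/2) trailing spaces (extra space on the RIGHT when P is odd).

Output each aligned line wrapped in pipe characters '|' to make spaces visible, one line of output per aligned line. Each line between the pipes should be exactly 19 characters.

Answer: |  heart year warm  |
| window small data |
|refreshing compound|
|     orchestra     |

Derivation:
Line 1: ['heart', 'year', 'warm'] (min_width=15, slack=4)
Line 2: ['window', 'small', 'data'] (min_width=17, slack=2)
Line 3: ['refreshing', 'compound'] (min_width=19, slack=0)
Line 4: ['orchestra'] (min_width=9, slack=10)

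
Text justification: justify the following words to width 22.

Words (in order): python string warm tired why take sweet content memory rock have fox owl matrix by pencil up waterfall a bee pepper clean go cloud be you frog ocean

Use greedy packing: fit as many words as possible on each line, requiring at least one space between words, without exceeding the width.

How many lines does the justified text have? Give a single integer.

Line 1: ['python', 'string', 'warm'] (min_width=18, slack=4)
Line 2: ['tired', 'why', 'take', 'sweet'] (min_width=20, slack=2)
Line 3: ['content', 'memory', 'rock'] (min_width=19, slack=3)
Line 4: ['have', 'fox', 'owl', 'matrix', 'by'] (min_width=22, slack=0)
Line 5: ['pencil', 'up', 'waterfall', 'a'] (min_width=21, slack=1)
Line 6: ['bee', 'pepper', 'clean', 'go'] (min_width=19, slack=3)
Line 7: ['cloud', 'be', 'you', 'frog'] (min_width=17, slack=5)
Line 8: ['ocean'] (min_width=5, slack=17)
Total lines: 8

Answer: 8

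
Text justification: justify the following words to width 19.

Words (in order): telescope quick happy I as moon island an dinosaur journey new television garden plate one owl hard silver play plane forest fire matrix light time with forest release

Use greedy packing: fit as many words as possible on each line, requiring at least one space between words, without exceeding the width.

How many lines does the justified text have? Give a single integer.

Answer: 10

Derivation:
Line 1: ['telescope', 'quick'] (min_width=15, slack=4)
Line 2: ['happy', 'I', 'as', 'moon'] (min_width=15, slack=4)
Line 3: ['island', 'an', 'dinosaur'] (min_width=18, slack=1)
Line 4: ['journey', 'new'] (min_width=11, slack=8)
Line 5: ['television', 'garden'] (min_width=17, slack=2)
Line 6: ['plate', 'one', 'owl', 'hard'] (min_width=18, slack=1)
Line 7: ['silver', 'play', 'plane'] (min_width=17, slack=2)
Line 8: ['forest', 'fire', 'matrix'] (min_width=18, slack=1)
Line 9: ['light', 'time', 'with'] (min_width=15, slack=4)
Line 10: ['forest', 'release'] (min_width=14, slack=5)
Total lines: 10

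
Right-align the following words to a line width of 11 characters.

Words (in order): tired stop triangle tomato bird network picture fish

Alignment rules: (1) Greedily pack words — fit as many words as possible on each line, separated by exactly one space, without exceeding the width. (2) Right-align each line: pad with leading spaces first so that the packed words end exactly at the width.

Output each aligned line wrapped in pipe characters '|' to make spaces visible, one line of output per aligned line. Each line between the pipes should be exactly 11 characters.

Answer: | tired stop|
|   triangle|
|tomato bird|
|    network|
|    picture|
|       fish|

Derivation:
Line 1: ['tired', 'stop'] (min_width=10, slack=1)
Line 2: ['triangle'] (min_width=8, slack=3)
Line 3: ['tomato', 'bird'] (min_width=11, slack=0)
Line 4: ['network'] (min_width=7, slack=4)
Line 5: ['picture'] (min_width=7, slack=4)
Line 6: ['fish'] (min_width=4, slack=7)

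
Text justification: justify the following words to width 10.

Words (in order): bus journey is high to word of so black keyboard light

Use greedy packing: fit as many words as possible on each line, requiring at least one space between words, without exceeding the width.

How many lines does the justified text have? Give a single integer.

Line 1: ['bus'] (min_width=3, slack=7)
Line 2: ['journey', 'is'] (min_width=10, slack=0)
Line 3: ['high', 'to'] (min_width=7, slack=3)
Line 4: ['word', 'of', 'so'] (min_width=10, slack=0)
Line 5: ['black'] (min_width=5, slack=5)
Line 6: ['keyboard'] (min_width=8, slack=2)
Line 7: ['light'] (min_width=5, slack=5)
Total lines: 7

Answer: 7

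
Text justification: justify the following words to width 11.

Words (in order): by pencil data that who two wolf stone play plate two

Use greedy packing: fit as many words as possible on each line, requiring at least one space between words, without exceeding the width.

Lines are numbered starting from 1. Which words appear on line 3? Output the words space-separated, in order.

Answer: who two

Derivation:
Line 1: ['by', 'pencil'] (min_width=9, slack=2)
Line 2: ['data', 'that'] (min_width=9, slack=2)
Line 3: ['who', 'two'] (min_width=7, slack=4)
Line 4: ['wolf', 'stone'] (min_width=10, slack=1)
Line 5: ['play', 'plate'] (min_width=10, slack=1)
Line 6: ['two'] (min_width=3, slack=8)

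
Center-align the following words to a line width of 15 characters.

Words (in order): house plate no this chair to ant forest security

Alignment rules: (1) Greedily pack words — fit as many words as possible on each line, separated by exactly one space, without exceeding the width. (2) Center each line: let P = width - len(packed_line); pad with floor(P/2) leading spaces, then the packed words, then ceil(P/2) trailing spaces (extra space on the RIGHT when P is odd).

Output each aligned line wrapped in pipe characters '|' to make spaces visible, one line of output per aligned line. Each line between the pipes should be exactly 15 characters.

Answer: |house plate no |
| this chair to |
|  ant forest   |
|   security    |

Derivation:
Line 1: ['house', 'plate', 'no'] (min_width=14, slack=1)
Line 2: ['this', 'chair', 'to'] (min_width=13, slack=2)
Line 3: ['ant', 'forest'] (min_width=10, slack=5)
Line 4: ['security'] (min_width=8, slack=7)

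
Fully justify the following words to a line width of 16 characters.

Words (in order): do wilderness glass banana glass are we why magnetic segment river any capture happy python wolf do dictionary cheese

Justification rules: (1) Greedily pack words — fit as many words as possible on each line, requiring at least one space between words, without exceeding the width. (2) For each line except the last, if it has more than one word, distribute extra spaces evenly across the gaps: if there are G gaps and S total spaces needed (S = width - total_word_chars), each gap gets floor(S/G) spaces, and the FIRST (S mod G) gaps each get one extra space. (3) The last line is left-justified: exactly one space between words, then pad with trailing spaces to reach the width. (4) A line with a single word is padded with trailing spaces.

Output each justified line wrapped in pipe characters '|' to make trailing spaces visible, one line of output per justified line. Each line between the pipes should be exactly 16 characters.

Answer: |do    wilderness|
|glass     banana|
|glass are we why|
|magnetic segment|
|river        any|
|capture    happy|
|python  wolf  do|
|dictionary      |
|cheese          |

Derivation:
Line 1: ['do', 'wilderness'] (min_width=13, slack=3)
Line 2: ['glass', 'banana'] (min_width=12, slack=4)
Line 3: ['glass', 'are', 'we', 'why'] (min_width=16, slack=0)
Line 4: ['magnetic', 'segment'] (min_width=16, slack=0)
Line 5: ['river', 'any'] (min_width=9, slack=7)
Line 6: ['capture', 'happy'] (min_width=13, slack=3)
Line 7: ['python', 'wolf', 'do'] (min_width=14, slack=2)
Line 8: ['dictionary'] (min_width=10, slack=6)
Line 9: ['cheese'] (min_width=6, slack=10)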